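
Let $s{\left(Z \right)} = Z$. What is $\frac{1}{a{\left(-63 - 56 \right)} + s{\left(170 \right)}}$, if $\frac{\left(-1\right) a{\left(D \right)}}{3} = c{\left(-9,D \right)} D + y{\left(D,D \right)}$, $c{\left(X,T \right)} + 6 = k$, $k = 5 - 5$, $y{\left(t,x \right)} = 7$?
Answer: $- \frac{1}{1993} \approx -0.00050176$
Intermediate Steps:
$k = 0$ ($k = 5 - 5 = 0$)
$c{\left(X,T \right)} = -6$ ($c{\left(X,T \right)} = -6 + 0 = -6$)
$a{\left(D \right)} = -21 + 18 D$ ($a{\left(D \right)} = - 3 \left(- 6 D + 7\right) = - 3 \left(7 - 6 D\right) = -21 + 18 D$)
$\frac{1}{a{\left(-63 - 56 \right)} + s{\left(170 \right)}} = \frac{1}{\left(-21 + 18 \left(-63 - 56\right)\right) + 170} = \frac{1}{\left(-21 + 18 \left(-119\right)\right) + 170} = \frac{1}{\left(-21 - 2142\right) + 170} = \frac{1}{-2163 + 170} = \frac{1}{-1993} = - \frac{1}{1993}$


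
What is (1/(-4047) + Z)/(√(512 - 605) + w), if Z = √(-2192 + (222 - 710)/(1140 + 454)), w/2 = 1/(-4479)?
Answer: 2986/2516848208933 + 40122882*√32377312857/1486974071549 - 17916*I*√348143149/1486974071549 + 6687147*I*√93/2516848208933 ≈ 4.8552 - 0.00019919*I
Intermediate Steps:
w = -2/4479 (w = 2/(-4479) = 2*(-1/4479) = -2/4479 ≈ -0.00044653)
Z = 2*I*√348143149/797 (Z = √(-2192 - 488/1594) = √(-2192 - 488*1/1594) = √(-2192 - 244/797) = √(-1747268/797) = 2*I*√348143149/797 ≈ 46.822*I)
(1/(-4047) + Z)/(√(512 - 605) + w) = (1/(-4047) + 2*I*√348143149/797)/(√(512 - 605) - 2/4479) = (-1/4047 + 2*I*√348143149/797)/(√(-93) - 2/4479) = (-1/4047 + 2*I*√348143149/797)/(I*√93 - 2/4479) = (-1/4047 + 2*I*√348143149/797)/(-2/4479 + I*√93)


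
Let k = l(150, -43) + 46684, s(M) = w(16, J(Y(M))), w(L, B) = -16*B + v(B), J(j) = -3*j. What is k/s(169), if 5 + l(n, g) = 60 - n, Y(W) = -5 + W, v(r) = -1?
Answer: 46589/7871 ≈ 5.9191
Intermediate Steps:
l(n, g) = 55 - n (l(n, g) = -5 + (60 - n) = 55 - n)
w(L, B) = -1 - 16*B (w(L, B) = -16*B - 1 = -1 - 16*B)
s(M) = -241 + 48*M (s(M) = -1 - (-48)*(-5 + M) = -1 - 16*(15 - 3*M) = -1 + (-240 + 48*M) = -241 + 48*M)
k = 46589 (k = (55 - 1*150) + 46684 = (55 - 150) + 46684 = -95 + 46684 = 46589)
k/s(169) = 46589/(-241 + 48*169) = 46589/(-241 + 8112) = 46589/7871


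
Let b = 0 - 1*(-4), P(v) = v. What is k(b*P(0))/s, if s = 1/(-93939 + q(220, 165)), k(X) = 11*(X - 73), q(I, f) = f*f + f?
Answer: 53438847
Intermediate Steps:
q(I, f) = f + f² (q(I, f) = f² + f = f + f²)
b = 4 (b = 0 + 4 = 4)
k(X) = -803 + 11*X (k(X) = 11*(-73 + X) = -803 + 11*X)
s = -1/66549 (s = 1/(-93939 + 165*(1 + 165)) = 1/(-93939 + 165*166) = 1/(-93939 + 27390) = 1/(-66549) = -1/66549 ≈ -1.5027e-5)
k(b*P(0))/s = (-803 + 11*(4*0))/(-1/66549) = (-803 + 11*0)*(-66549) = (-803 + 0)*(-66549) = -803*(-66549) = 53438847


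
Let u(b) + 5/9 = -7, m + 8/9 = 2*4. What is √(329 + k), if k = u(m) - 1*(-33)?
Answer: √3190/3 ≈ 18.827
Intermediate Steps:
m = 64/9 (m = -8/9 + 2*4 = -8/9 + 8 = 64/9 ≈ 7.1111)
u(b) = -68/9 (u(b) = -5/9 - 7 = -68/9)
k = 229/9 (k = -68/9 - 1*(-33) = -68/9 + 33 = 229/9 ≈ 25.444)
√(329 + k) = √(329 + 229/9) = √(3190/9) = √3190/3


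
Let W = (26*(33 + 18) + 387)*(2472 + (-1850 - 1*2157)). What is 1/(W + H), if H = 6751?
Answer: -1/2622704 ≈ -3.8129e-7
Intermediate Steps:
W = -2629455 (W = (26*51 + 387)*(2472 + (-1850 - 2157)) = (1326 + 387)*(2472 - 4007) = 1713*(-1535) = -2629455)
1/(W + H) = 1/(-2629455 + 6751) = 1/(-2622704) = -1/2622704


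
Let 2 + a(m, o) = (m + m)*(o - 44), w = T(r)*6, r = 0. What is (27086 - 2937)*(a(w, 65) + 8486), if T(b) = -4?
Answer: 180537924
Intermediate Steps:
w = -24 (w = -4*6 = -24)
a(m, o) = -2 + 2*m*(-44 + o) (a(m, o) = -2 + (m + m)*(o - 44) = -2 + (2*m)*(-44 + o) = -2 + 2*m*(-44 + o))
(27086 - 2937)*(a(w, 65) + 8486) = (27086 - 2937)*((-2 - 88*(-24) + 2*(-24)*65) + 8486) = 24149*((-2 + 2112 - 3120) + 8486) = 24149*(-1010 + 8486) = 24149*7476 = 180537924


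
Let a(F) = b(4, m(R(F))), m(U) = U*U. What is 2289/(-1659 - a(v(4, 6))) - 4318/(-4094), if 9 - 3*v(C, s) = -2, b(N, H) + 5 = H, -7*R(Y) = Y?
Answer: -491276038/1493358145 ≈ -0.32897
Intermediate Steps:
R(Y) = -Y/7
m(U) = U²
b(N, H) = -5 + H
v(C, s) = 11/3 (v(C, s) = 3 - ⅓*(-2) = 3 + ⅔ = 11/3)
a(F) = -5 + F²/49 (a(F) = -5 + (-F/7)² = -5 + F²/49)
2289/(-1659 - a(v(4, 6))) - 4318/(-4094) = 2289/(-1659 - (-5 + (11/3)²/49)) - 4318/(-4094) = 2289/(-1659 - (-5 + (1/49)*(121/9))) - 4318*(-1/4094) = 2289/(-1659 - (-5 + 121/441)) + 2159/2047 = 2289/(-1659 - 1*(-2084/441)) + 2159/2047 = 2289/(-1659 + 2084/441) + 2159/2047 = 2289/(-729535/441) + 2159/2047 = 2289*(-441/729535) + 2159/2047 = -1009449/729535 + 2159/2047 = -491276038/1493358145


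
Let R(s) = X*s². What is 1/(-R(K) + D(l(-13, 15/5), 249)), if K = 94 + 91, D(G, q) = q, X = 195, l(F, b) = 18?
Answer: -1/6673626 ≈ -1.4984e-7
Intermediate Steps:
K = 185
R(s) = 195*s²
1/(-R(K) + D(l(-13, 15/5), 249)) = 1/(-195*185² + 249) = 1/(-195*34225 + 249) = 1/(-1*6673875 + 249) = 1/(-6673875 + 249) = 1/(-6673626) = -1/6673626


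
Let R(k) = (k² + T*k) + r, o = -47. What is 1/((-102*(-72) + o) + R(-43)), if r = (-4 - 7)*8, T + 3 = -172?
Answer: 1/16583 ≈ 6.0303e-5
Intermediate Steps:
T = -175 (T = -3 - 172 = -175)
r = -88 (r = -11*8 = -88)
R(k) = -88 + k² - 175*k (R(k) = (k² - 175*k) - 88 = -88 + k² - 175*k)
1/((-102*(-72) + o) + R(-43)) = 1/((-102*(-72) - 47) + (-88 + (-43)² - 175*(-43))) = 1/((7344 - 47) + (-88 + 1849 + 7525)) = 1/(7297 + 9286) = 1/16583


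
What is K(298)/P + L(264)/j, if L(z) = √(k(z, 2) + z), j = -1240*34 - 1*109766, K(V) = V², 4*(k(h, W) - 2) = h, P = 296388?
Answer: 22201/74097 - √83/75963 ≈ 0.29950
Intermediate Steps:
k(h, W) = 2 + h/4
j = -151926 (j = -42160 - 109766 = -151926)
L(z) = √(2 + 5*z/4) (L(z) = √((2 + z/4) + z) = √(2 + 5*z/4))
K(298)/P + L(264)/j = 298²/296388 + (√(8 + 5*264)/2)/(-151926) = 88804*(1/296388) + (√(8 + 1320)/2)*(-1/151926) = 22201/74097 + (√1328/2)*(-1/151926) = 22201/74097 + ((4*√83)/2)*(-1/151926) = 22201/74097 + (2*√83)*(-1/151926) = 22201/74097 - √83/75963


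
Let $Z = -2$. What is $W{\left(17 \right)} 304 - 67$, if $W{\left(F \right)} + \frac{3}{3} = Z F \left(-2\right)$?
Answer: $20301$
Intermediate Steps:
$W{\left(F \right)} = -1 + 4 F$ ($W{\left(F \right)} = -1 + - 2 F \left(-2\right) = -1 + 4 F$)
$W{\left(17 \right)} 304 - 67 = \left(-1 + 4 \cdot 17\right) 304 - 67 = \left(-1 + 68\right) 304 - 67 = 67 \cdot 304 - 67 = 20368 - 67 = 20301$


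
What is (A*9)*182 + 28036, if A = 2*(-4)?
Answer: 14932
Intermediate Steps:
A = -8
(A*9)*182 + 28036 = -8*9*182 + 28036 = -72*182 + 28036 = -13104 + 28036 = 14932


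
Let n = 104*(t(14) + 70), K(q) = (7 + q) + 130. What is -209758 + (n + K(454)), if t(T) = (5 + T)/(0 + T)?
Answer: -1412221/7 ≈ -2.0175e+5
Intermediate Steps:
t(T) = (5 + T)/T
K(q) = 137 + q
n = 51948/7 (n = 104*((5 + 14)/14 + 70) = 104*((1/14)*19 + 70) = 104*(19/14 + 70) = 104*(999/14) = 51948/7 ≈ 7421.1)
-209758 + (n + K(454)) = -209758 + (51948/7 + (137 + 454)) = -209758 + (51948/7 + 591) = -209758 + 56085/7 = -1412221/7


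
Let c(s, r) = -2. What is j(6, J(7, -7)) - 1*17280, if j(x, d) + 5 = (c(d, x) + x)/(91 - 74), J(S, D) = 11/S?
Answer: -293841/17 ≈ -17285.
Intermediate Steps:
j(x, d) = -87/17 + x/17 (j(x, d) = -5 + (-2 + x)/(91 - 74) = -5 + (-2 + x)/17 = -5 + (-2 + x)*(1/17) = -5 + (-2/17 + x/17) = -87/17 + x/17)
j(6, J(7, -7)) - 1*17280 = (-87/17 + (1/17)*6) - 1*17280 = (-87/17 + 6/17) - 17280 = -81/17 - 17280 = -293841/17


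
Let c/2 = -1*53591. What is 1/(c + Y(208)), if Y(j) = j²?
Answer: -1/63918 ≈ -1.5645e-5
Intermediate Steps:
c = -107182 (c = 2*(-1*53591) = 2*(-53591) = -107182)
1/(c + Y(208)) = 1/(-107182 + 208²) = 1/(-107182 + 43264) = 1/(-63918) = -1/63918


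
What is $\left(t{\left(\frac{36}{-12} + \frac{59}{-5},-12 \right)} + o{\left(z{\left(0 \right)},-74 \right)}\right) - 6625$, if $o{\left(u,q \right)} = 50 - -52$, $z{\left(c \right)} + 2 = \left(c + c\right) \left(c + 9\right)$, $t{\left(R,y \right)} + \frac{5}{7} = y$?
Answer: $- \frac{45750}{7} \approx -6535.7$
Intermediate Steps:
$t{\left(R,y \right)} = - \frac{5}{7} + y$
$z{\left(c \right)} = -2 + 2 c \left(9 + c\right)$ ($z{\left(c \right)} = -2 + \left(c + c\right) \left(c + 9\right) = -2 + 2 c \left(9 + c\right)$)
$o{\left(u,q \right)} = 102$ ($o{\left(u,q \right)} = 50 + 52 = 102$)
$\left(t{\left(\frac{36}{-12} + \frac{59}{-5},-12 \right)} + o{\left(z{\left(0 \right)},-74 \right)}\right) - 6625 = \left(\left(- \frac{5}{7} - 12\right) + 102\right) - 6625 = \left(- \frac{89}{7} + 102\right) - 6625 = \frac{625}{7} - 6625 = - \frac{45750}{7}$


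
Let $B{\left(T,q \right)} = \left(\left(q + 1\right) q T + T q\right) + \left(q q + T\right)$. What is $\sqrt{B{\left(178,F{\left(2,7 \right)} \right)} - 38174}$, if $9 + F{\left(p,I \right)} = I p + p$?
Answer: $i \sqrt{26733} \approx 163.5 i$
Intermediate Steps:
$F{\left(p,I \right)} = -9 + p + I p$ ($F{\left(p,I \right)} = -9 + \left(I p + p\right) = -9 + \left(p + I p\right) = -9 + p + I p$)
$B{\left(T,q \right)} = T + q^{2} + T q + T q \left(1 + q\right)$ ($B{\left(T,q \right)} = \left(\left(1 + q\right) q T + T q\right) + \left(q^{2} + T\right) = \left(q \left(1 + q\right) T + T q\right) + \left(T + q^{2}\right) = \left(T q \left(1 + q\right) + T q\right) + \left(T + q^{2}\right) = \left(T q + T q \left(1 + q\right)\right) + \left(T + q^{2}\right) = T + q^{2} + T q + T q \left(1 + q\right)$)
$\sqrt{B{\left(178,F{\left(2,7 \right)} \right)} - 38174} = \sqrt{\left(178 + \left(-9 + 2 + 7 \cdot 2\right)^{2} + 178 \left(-9 + 2 + 7 \cdot 2\right)^{2} + 2 \cdot 178 \left(-9 + 2 + 7 \cdot 2\right)\right) - 38174} = \sqrt{\left(178 + \left(-9 + 2 + 14\right)^{2} + 178 \left(-9 + 2 + 14\right)^{2} + 2 \cdot 178 \left(-9 + 2 + 14\right)\right) - 38174} = \sqrt{\left(178 + 7^{2} + 178 \cdot 7^{2} + 2 \cdot 178 \cdot 7\right) - 38174} = \sqrt{\left(178 + 49 + 178 \cdot 49 + 2492\right) - 38174} = \sqrt{\left(178 + 49 + 8722 + 2492\right) - 38174} = \sqrt{11441 - 38174} = \sqrt{-26733} = i \sqrt{26733}$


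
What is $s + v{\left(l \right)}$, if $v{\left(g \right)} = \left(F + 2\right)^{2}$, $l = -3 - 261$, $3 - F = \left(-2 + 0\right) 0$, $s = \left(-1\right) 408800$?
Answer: $-408775$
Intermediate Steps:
$s = -408800$
$F = 3$ ($F = 3 - \left(-2 + 0\right) 0 = 3 - \left(-2\right) 0 = 3 - 0 = 3 + 0 = 3$)
$l = -264$ ($l = -3 - 261 = -264$)
$v{\left(g \right)} = 25$ ($v{\left(g \right)} = \left(3 + 2\right)^{2} = 5^{2} = 25$)
$s + v{\left(l \right)} = -408800 + 25 = -408775$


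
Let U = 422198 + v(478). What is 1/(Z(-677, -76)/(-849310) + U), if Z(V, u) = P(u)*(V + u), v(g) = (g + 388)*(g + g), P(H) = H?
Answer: 424655/530858638956 ≈ 7.9994e-7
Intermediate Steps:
v(g) = 2*g*(388 + g) (v(g) = (388 + g)*(2*g) = 2*g*(388 + g))
Z(V, u) = u*(V + u)
U = 1250094 (U = 422198 + 2*478*(388 + 478) = 422198 + 2*478*866 = 422198 + 827896 = 1250094)
1/(Z(-677, -76)/(-849310) + U) = 1/(-76*(-677 - 76)/(-849310) + 1250094) = 1/(-76*(-753)*(-1/849310) + 1250094) = 1/(57228*(-1/849310) + 1250094) = 1/(-28614/424655 + 1250094) = 1/(530858638956/424655) = 424655/530858638956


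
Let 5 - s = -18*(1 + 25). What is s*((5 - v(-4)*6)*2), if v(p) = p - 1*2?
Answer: 38786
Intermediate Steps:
v(p) = -2 + p (v(p) = p - 2 = -2 + p)
s = 473 (s = 5 - (-18)*(1 + 25) = 5 - (-18)*26 = 5 - 1*(-468) = 5 + 468 = 473)
s*((5 - v(-4)*6)*2) = 473*((5 - (-2 - 4)*6)*2) = 473*((5 - (-6)*6)*2) = 473*((5 - 1*(-36))*2) = 473*((5 + 36)*2) = 473*(41*2) = 473*82 = 38786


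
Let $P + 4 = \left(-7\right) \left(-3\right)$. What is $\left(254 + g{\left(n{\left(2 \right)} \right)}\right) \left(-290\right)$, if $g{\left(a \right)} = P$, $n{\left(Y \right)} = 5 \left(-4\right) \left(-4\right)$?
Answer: $-78590$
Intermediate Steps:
$n{\left(Y \right)} = 80$ ($n{\left(Y \right)} = \left(-20\right) \left(-4\right) = 80$)
$P = 17$ ($P = -4 - -21 = -4 + 21 = 17$)
$g{\left(a \right)} = 17$
$\left(254 + g{\left(n{\left(2 \right)} \right)}\right) \left(-290\right) = \left(254 + 17\right) \left(-290\right) = 271 \left(-290\right) = -78590$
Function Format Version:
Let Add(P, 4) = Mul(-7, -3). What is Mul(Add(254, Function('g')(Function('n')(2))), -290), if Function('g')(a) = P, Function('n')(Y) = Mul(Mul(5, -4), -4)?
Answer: -78590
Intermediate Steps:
Function('n')(Y) = 80 (Function('n')(Y) = Mul(-20, -4) = 80)
P = 17 (P = Add(-4, Mul(-7, -3)) = Add(-4, 21) = 17)
Function('g')(a) = 17
Mul(Add(254, Function('g')(Function('n')(2))), -290) = Mul(Add(254, 17), -290) = Mul(271, -290) = -78590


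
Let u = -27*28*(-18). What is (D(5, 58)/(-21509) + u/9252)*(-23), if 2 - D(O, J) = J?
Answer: -187330262/5527813 ≈ -33.889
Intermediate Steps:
D(O, J) = 2 - J
u = 13608 (u = -756*(-18) = 13608)
(D(5, 58)/(-21509) + u/9252)*(-23) = ((2 - 1*58)/(-21509) + 13608/9252)*(-23) = ((2 - 58)*(-1/21509) + 13608*(1/9252))*(-23) = (-56*(-1/21509) + 378/257)*(-23) = (56/21509 + 378/257)*(-23) = (8144794/5527813)*(-23) = -187330262/5527813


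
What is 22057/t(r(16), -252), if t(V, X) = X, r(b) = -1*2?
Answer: -3151/36 ≈ -87.528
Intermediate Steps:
r(b) = -2
22057/t(r(16), -252) = 22057/(-252) = 22057*(-1/252) = -3151/36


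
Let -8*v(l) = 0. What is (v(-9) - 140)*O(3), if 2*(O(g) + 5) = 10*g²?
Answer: -5600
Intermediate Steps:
v(l) = 0 (v(l) = -⅛*0 = 0)
O(g) = -5 + 5*g² (O(g) = -5 + (10*g²)/2 = -5 + 5*g²)
(v(-9) - 140)*O(3) = (0 - 140)*(-5 + 5*3²) = -140*(-5 + 5*9) = -140*(-5 + 45) = -140*40 = -5600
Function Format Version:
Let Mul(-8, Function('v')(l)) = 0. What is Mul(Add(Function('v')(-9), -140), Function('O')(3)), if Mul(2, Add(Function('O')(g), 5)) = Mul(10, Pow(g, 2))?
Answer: -5600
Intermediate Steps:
Function('v')(l) = 0 (Function('v')(l) = Mul(Rational(-1, 8), 0) = 0)
Function('O')(g) = Add(-5, Mul(5, Pow(g, 2))) (Function('O')(g) = Add(-5, Mul(Rational(1, 2), Mul(10, Pow(g, 2)))) = Add(-5, Mul(5, Pow(g, 2))))
Mul(Add(Function('v')(-9), -140), Function('O')(3)) = Mul(Add(0, -140), Add(-5, Mul(5, Pow(3, 2)))) = Mul(-140, Add(-5, Mul(5, 9))) = Mul(-140, Add(-5, 45)) = Mul(-140, 40) = -5600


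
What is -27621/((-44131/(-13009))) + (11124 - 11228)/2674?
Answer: -480415259305/59003147 ≈ -8142.2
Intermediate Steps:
-27621/((-44131/(-13009))) + (11124 - 11228)/2674 = -27621/((-44131*(-1/13009))) - 104*1/2674 = -27621/44131/13009 - 52/1337 = -27621*13009/44131 - 52/1337 = -359321589/44131 - 52/1337 = -480415259305/59003147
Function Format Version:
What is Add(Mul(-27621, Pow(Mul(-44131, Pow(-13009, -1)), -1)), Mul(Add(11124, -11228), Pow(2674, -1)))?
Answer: Rational(-480415259305, 59003147) ≈ -8142.2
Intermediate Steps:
Add(Mul(-27621, Pow(Mul(-44131, Pow(-13009, -1)), -1)), Mul(Add(11124, -11228), Pow(2674, -1))) = Add(Mul(-27621, Pow(Mul(-44131, Rational(-1, 13009)), -1)), Mul(-104, Rational(1, 2674))) = Add(Mul(-27621, Pow(Rational(44131, 13009), -1)), Rational(-52, 1337)) = Add(Mul(-27621, Rational(13009, 44131)), Rational(-52, 1337)) = Add(Rational(-359321589, 44131), Rational(-52, 1337)) = Rational(-480415259305, 59003147)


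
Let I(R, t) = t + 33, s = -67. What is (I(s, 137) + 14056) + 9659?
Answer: 23885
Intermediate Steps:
I(R, t) = 33 + t
(I(s, 137) + 14056) + 9659 = ((33 + 137) + 14056) + 9659 = (170 + 14056) + 9659 = 14226 + 9659 = 23885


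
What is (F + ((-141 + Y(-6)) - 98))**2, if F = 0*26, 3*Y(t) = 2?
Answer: 511225/9 ≈ 56803.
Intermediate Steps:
Y(t) = 2/3 (Y(t) = (1/3)*2 = 2/3)
F = 0
(F + ((-141 + Y(-6)) - 98))**2 = (0 + ((-141 + 2/3) - 98))**2 = (0 + (-421/3 - 98))**2 = (0 - 715/3)**2 = (-715/3)**2 = 511225/9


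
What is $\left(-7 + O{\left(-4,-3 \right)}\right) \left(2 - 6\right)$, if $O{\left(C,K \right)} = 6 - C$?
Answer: $-12$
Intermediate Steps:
$\left(-7 + O{\left(-4,-3 \right)}\right) \left(2 - 6\right) = \left(-7 + \left(6 - -4\right)\right) \left(2 - 6\right) = \left(-7 + \left(6 + 4\right)\right) \left(-4\right) = \left(-7 + 10\right) \left(-4\right) = 3 \left(-4\right) = -12$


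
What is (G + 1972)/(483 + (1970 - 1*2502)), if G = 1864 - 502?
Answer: -3334/49 ≈ -68.041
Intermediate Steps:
G = 1362
(G + 1972)/(483 + (1970 - 1*2502)) = (1362 + 1972)/(483 + (1970 - 1*2502)) = 3334/(483 + (1970 - 2502)) = 3334/(483 - 532) = 3334/(-49) = 3334*(-1/49) = -3334/49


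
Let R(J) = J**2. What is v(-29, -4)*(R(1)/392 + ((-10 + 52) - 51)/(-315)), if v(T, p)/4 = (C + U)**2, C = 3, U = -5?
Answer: 122/245 ≈ 0.49796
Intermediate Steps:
v(T, p) = 16 (v(T, p) = 4*(3 - 5)**2 = 4*(-2)**2 = 4*4 = 16)
v(-29, -4)*(R(1)/392 + ((-10 + 52) - 51)/(-315)) = 16*(1**2/392 + ((-10 + 52) - 51)/(-315)) = 16*(1*(1/392) + (42 - 51)*(-1/315)) = 16*(1/392 - 9*(-1/315)) = 16*(1/392 + 1/35) = 16*(61/1960) = 122/245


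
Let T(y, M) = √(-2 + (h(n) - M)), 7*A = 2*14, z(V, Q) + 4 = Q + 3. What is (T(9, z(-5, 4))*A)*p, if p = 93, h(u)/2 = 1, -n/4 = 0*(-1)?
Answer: 372*I*√3 ≈ 644.32*I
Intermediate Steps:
n = 0 (n = -0*(-1) = -4*0 = 0)
h(u) = 2 (h(u) = 2*1 = 2)
z(V, Q) = -1 + Q (z(V, Q) = -4 + (Q + 3) = -4 + (3 + Q) = -1 + Q)
A = 4 (A = (2*14)/7 = (⅐)*28 = 4)
T(y, M) = √(-M) (T(y, M) = √(-2 + (2 - M)) = √(-M))
(T(9, z(-5, 4))*A)*p = (√(-(-1 + 4))*4)*93 = (√(-1*3)*4)*93 = (√(-3)*4)*93 = ((I*√3)*4)*93 = (4*I*√3)*93 = 372*I*√3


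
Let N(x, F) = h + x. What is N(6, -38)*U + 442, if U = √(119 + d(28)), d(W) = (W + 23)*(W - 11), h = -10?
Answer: 442 - 4*√986 ≈ 316.40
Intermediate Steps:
d(W) = (-11 + W)*(23 + W) (d(W) = (23 + W)*(-11 + W) = (-11 + W)*(23 + W))
N(x, F) = -10 + x
U = √986 (U = √(119 + (-253 + 28² + 12*28)) = √(119 + (-253 + 784 + 336)) = √(119 + 867) = √986 ≈ 31.401)
N(6, -38)*U + 442 = (-10 + 6)*√986 + 442 = -4*√986 + 442 = 442 - 4*√986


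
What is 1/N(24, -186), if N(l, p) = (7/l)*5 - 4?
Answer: -24/61 ≈ -0.39344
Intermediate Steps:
N(l, p) = -4 + 35/l (N(l, p) = 35/l - 4 = -4 + 35/l)
1/N(24, -186) = 1/(-4 + 35/24) = 1/(-61/24) = -24/61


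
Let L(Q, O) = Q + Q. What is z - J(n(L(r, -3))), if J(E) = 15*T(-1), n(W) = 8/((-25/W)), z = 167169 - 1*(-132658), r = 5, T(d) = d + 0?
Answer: 299842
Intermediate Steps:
T(d) = d
L(Q, O) = 2*Q
z = 299827 (z = 167169 + 132658 = 299827)
n(W) = -8*W/25 (n(W) = 8*(-W/25) = -8*W/25)
J(E) = -15 (J(E) = 15*(-1) = -15)
z - J(n(L(r, -3))) = 299827 - 1*(-15) = 299827 + 15 = 299842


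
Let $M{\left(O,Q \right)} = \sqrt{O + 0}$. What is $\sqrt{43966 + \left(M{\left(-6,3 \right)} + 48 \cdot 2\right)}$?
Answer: $\sqrt{44062 + i \sqrt{6}} \approx 209.91 + 0.0058 i$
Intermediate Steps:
$M{\left(O,Q \right)} = \sqrt{O}$
$\sqrt{43966 + \left(M{\left(-6,3 \right)} + 48 \cdot 2\right)} = \sqrt{43966 + \left(\sqrt{-6} + 48 \cdot 2\right)} = \sqrt{43966 + \left(i \sqrt{6} + 96\right)} = \sqrt{43966 + \left(96 + i \sqrt{6}\right)} = \sqrt{44062 + i \sqrt{6}}$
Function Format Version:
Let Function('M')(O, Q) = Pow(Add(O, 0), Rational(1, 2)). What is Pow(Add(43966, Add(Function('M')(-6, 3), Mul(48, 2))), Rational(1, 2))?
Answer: Pow(Add(44062, Mul(I, Pow(6, Rational(1, 2)))), Rational(1, 2)) ≈ Add(209.91, Mul(0.0058, I))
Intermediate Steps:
Function('M')(O, Q) = Pow(O, Rational(1, 2))
Pow(Add(43966, Add(Function('M')(-6, 3), Mul(48, 2))), Rational(1, 2)) = Pow(Add(43966, Add(Pow(-6, Rational(1, 2)), Mul(48, 2))), Rational(1, 2)) = Pow(Add(43966, Add(Mul(I, Pow(6, Rational(1, 2))), 96)), Rational(1, 2)) = Pow(Add(43966, Add(96, Mul(I, Pow(6, Rational(1, 2))))), Rational(1, 2)) = Pow(Add(44062, Mul(I, Pow(6, Rational(1, 2)))), Rational(1, 2))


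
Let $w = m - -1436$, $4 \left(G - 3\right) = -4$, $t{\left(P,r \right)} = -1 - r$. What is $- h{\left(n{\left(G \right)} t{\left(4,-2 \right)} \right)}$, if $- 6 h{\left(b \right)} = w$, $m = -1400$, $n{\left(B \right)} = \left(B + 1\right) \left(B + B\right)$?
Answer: $6$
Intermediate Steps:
$G = 2$ ($G = 3 + \frac{1}{4} \left(-4\right) = 3 - 1 = 2$)
$n{\left(B \right)} = 2 B \left(1 + B\right)$ ($n{\left(B \right)} = \left(1 + B\right) 2 B = 2 B \left(1 + B\right)$)
$w = 36$ ($w = -1400 - -1436 = -1400 + 1436 = 36$)
$h{\left(b \right)} = -6$ ($h{\left(b \right)} = \left(- \frac{1}{6}\right) 36 = -6$)
$- h{\left(n{\left(G \right)} t{\left(4,-2 \right)} \right)} = \left(-1\right) \left(-6\right) = 6$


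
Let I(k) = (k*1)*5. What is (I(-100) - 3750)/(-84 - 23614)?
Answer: 125/697 ≈ 0.17934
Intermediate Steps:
I(k) = 5*k (I(k) = k*5 = 5*k)
(I(-100) - 3750)/(-84 - 23614) = (5*(-100) - 3750)/(-84 - 23614) = (-500 - 3750)/(-23698) = -4250*(-1/23698) = 125/697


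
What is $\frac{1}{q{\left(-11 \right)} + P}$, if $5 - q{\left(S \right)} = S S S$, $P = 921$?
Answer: $\frac{1}{2257} \approx 0.00044307$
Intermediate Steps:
$q{\left(S \right)} = 5 - S^{3}$ ($q{\left(S \right)} = 5 - S S S = 5 - S^{2} S = 5 - S^{3}$)
$\frac{1}{q{\left(-11 \right)} + P} = \frac{1}{\left(5 - \left(-11\right)^{3}\right) + 921} = \frac{1}{\left(5 - -1331\right) + 921} = \frac{1}{\left(5 + 1331\right) + 921} = \frac{1}{1336 + 921} = \frac{1}{2257}$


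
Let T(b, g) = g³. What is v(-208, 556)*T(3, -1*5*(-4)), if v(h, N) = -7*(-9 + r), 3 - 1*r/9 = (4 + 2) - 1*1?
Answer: 1512000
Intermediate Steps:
r = -18 (r = 27 - 9*((4 + 2) - 1*1) = 27 - 9*(6 - 1) = 27 - 9*5 = 27 - 45 = -18)
v(h, N) = 189 (v(h, N) = -7*(-9 - 18) = -7*(-27) = 189)
v(-208, 556)*T(3, -1*5*(-4)) = 189*(-1*5*(-4))³ = 189*(-5*(-4))³ = 189*20³ = 189*8000 = 1512000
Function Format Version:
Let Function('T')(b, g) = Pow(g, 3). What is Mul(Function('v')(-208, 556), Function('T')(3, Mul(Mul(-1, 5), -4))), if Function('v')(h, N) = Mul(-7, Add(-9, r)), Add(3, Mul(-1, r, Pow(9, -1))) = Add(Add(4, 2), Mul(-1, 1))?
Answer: 1512000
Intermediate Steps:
r = -18 (r = Add(27, Mul(-9, Add(Add(4, 2), Mul(-1, 1)))) = Add(27, Mul(-9, Add(6, -1))) = Add(27, Mul(-9, 5)) = Add(27, -45) = -18)
Function('v')(h, N) = 189 (Function('v')(h, N) = Mul(-7, Add(-9, -18)) = Mul(-7, -27) = 189)
Mul(Function('v')(-208, 556), Function('T')(3, Mul(Mul(-1, 5), -4))) = Mul(189, Pow(Mul(Mul(-1, 5), -4), 3)) = Mul(189, Pow(Mul(-5, -4), 3)) = Mul(189, Pow(20, 3)) = Mul(189, 8000) = 1512000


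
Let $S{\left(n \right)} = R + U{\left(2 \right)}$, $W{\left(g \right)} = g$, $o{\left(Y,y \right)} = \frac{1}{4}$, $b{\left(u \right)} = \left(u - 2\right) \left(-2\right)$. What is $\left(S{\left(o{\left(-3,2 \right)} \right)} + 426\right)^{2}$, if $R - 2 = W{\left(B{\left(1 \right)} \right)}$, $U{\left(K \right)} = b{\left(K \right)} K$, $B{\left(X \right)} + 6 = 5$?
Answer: $182329$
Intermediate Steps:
$B{\left(X \right)} = -1$ ($B{\left(X \right)} = -6 + 5 = -1$)
$b{\left(u \right)} = 4 - 2 u$ ($b{\left(u \right)} = \left(-2 + u\right) \left(-2\right) = 4 - 2 u$)
$o{\left(Y,y \right)} = \frac{1}{4}$
$U{\left(K \right)} = K \left(4 - 2 K\right)$ ($U{\left(K \right)} = \left(4 - 2 K\right) K = K \left(4 - 2 K\right)$)
$R = 1$ ($R = 2 - 1 = 1$)
$S{\left(n \right)} = 1$ ($S{\left(n \right)} = 1 + 2 \cdot 2 \left(2 - 2\right) = 1 + 2 \cdot 2 \cdot 0 = 1 + 0 = 1$)
$\left(S{\left(o{\left(-3,2 \right)} \right)} + 426\right)^{2} = \left(1 + 426\right)^{2} = 427^{2} = 182329$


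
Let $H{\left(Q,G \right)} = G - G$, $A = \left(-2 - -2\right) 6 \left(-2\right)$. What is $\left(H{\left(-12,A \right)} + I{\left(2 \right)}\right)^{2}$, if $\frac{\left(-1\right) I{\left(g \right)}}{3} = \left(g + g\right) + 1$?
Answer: $225$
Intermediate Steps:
$A = 0$ ($A = \left(-2 + 2\right) 6 \left(-2\right) = 0 \cdot 6 \left(-2\right) = 0 \left(-2\right) = 0$)
$I{\left(g \right)} = -3 - 6 g$ ($I{\left(g \right)} = - 3 \left(\left(g + g\right) + 1\right) = - 3 \left(2 g + 1\right) = - 3 \left(1 + 2 g\right) = -3 - 6 g$)
$H{\left(Q,G \right)} = 0$
$\left(H{\left(-12,A \right)} + I{\left(2 \right)}\right)^{2} = \left(0 - 15\right)^{2} = \left(-15\right)^{2} = 225$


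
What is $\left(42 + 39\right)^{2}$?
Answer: $6561$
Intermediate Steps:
$\left(42 + 39\right)^{2} = 81^{2} = 6561$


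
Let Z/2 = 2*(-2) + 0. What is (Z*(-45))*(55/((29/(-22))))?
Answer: -435600/29 ≈ -15021.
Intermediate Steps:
Z = -8 (Z = 2*(2*(-2) + 0) = 2*(-4 + 0) = 2*(-4) = -8)
(Z*(-45))*(55/((29/(-22)))) = (-8*(-45))*(55/((29/(-22)))) = 360*(55/((29*(-1/22)))) = 360*(55/(-29/22)) = 360*(55*(-22/29)) = 360*(-1210/29) = -435600/29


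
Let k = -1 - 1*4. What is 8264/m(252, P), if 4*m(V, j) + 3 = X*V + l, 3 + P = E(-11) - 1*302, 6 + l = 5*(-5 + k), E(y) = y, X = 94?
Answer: 33056/23629 ≈ 1.3990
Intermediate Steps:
k = -5 (k = -1 - 4 = -5)
l = -56 (l = -6 + 5*(-5 - 5) = -6 + 5*(-10) = -6 - 50 = -56)
P = -316 (P = -3 + (-11 - 1*302) = -3 + (-11 - 302) = -3 - 313 = -316)
m(V, j) = -59/4 + 47*V/2 (m(V, j) = -¾ + (94*V - 56)/4 = -¾ + (-56 + 94*V)/4 = -¾ + (-14 + 47*V/2) = -59/4 + 47*V/2)
8264/m(252, P) = 8264/(-59/4 + (47/2)*252) = 8264/(-59/4 + 5922) = 8264/(23629/4) = 8264*(4/23629) = 33056/23629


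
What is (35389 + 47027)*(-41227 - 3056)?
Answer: -3649627728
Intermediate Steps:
(35389 + 47027)*(-41227 - 3056) = 82416*(-44283) = -3649627728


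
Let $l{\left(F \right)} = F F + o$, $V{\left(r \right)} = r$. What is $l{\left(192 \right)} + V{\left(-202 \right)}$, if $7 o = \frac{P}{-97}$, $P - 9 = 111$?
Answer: $\frac{24893378}{679} \approx 36662.0$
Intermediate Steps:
$P = 120$ ($P = 9 + 111 = 120$)
$o = - \frac{120}{679}$ ($o = \frac{120 \frac{1}{-97}}{7} = \frac{120 \left(- \frac{1}{97}\right)}{7} = \frac{1}{7} \left(- \frac{120}{97}\right) = - \frac{120}{679} \approx -0.17673$)
$l{\left(F \right)} = - \frac{120}{679} + F^{2}$ ($l{\left(F \right)} = F F - \frac{120}{679} = F^{2} - \frac{120}{679} = - \frac{120}{679} + F^{2}$)
$l{\left(192 \right)} + V{\left(-202 \right)} = \left(- \frac{120}{679} + 192^{2}\right) - 202 = \left(- \frac{120}{679} + 36864\right) - 202 = \frac{25030536}{679} - 202 = \frac{24893378}{679}$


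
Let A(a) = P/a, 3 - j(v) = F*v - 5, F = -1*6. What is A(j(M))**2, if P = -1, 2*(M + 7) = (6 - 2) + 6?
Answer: 1/16 ≈ 0.062500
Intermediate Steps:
M = -2 (M = -7 + ((6 - 2) + 6)/2 = -7 + (4 + 6)/2 = -7 + (1/2)*10 = -7 + 5 = -2)
F = -6
j(v) = 8 + 6*v (j(v) = 3 - (-6*v - 5) = 3 - (-5 - 6*v) = 3 + (5 + 6*v) = 8 + 6*v)
A(a) = -1/a
A(j(M))**2 = (-1/(8 + 6*(-2)))**2 = (-1/(8 - 12))**2 = (-1/(-4))**2 = (-1*(-1/4))**2 = (1/4)**2 = 1/16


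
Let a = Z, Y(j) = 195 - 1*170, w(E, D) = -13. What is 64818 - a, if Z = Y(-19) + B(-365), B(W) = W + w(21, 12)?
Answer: 65171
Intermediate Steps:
B(W) = -13 + W (B(W) = W - 13 = -13 + W)
Y(j) = 25 (Y(j) = 195 - 170 = 25)
Z = -353 (Z = 25 + (-13 - 365) = 25 - 378 = -353)
a = -353
64818 - a = 64818 - 1*(-353) = 64818 + 353 = 65171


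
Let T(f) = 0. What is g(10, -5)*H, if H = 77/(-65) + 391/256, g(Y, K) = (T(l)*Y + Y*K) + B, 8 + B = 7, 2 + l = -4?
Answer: -290853/16640 ≈ -17.479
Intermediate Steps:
l = -6 (l = -2 - 4 = -6)
B = -1 (B = -8 + 7 = -1)
g(Y, K) = -1 + K*Y (g(Y, K) = (0*Y + Y*K) - 1 = (0 + K*Y) - 1 = K*Y - 1 = -1 + K*Y)
H = 5703/16640 (H = 77*(-1/65) + 391*(1/256) = -77/65 + 391/256 = 5703/16640 ≈ 0.34273)
g(10, -5)*H = (-1 - 5*10)*(5703/16640) = (-1 - 50)*(5703/16640) = -51*5703/16640 = -290853/16640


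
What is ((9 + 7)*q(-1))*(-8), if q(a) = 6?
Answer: -768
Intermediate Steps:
((9 + 7)*q(-1))*(-8) = ((9 + 7)*6)*(-8) = (16*6)*(-8) = 96*(-8) = -768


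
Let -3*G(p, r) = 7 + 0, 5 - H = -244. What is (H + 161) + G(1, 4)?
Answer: 1223/3 ≈ 407.67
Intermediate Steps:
H = 249 (H = 5 - 1*(-244) = 5 + 244 = 249)
G(p, r) = -7/3 (G(p, r) = -(7 + 0)/3 = -1/3*7 = -7/3)
(H + 161) + G(1, 4) = (249 + 161) - 7/3 = 410 - 7/3 = 1223/3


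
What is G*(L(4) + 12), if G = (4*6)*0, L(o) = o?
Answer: 0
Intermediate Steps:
G = 0 (G = 24*0 = 0)
G*(L(4) + 12) = 0*(4 + 12) = 0*16 = 0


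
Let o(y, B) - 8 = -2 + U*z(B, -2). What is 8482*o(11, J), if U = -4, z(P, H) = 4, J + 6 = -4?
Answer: -84820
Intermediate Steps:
J = -10 (J = -6 - 4 = -10)
o(y, B) = -10 (o(y, B) = 8 + (-2 - 4*4) = 8 + (-2 - 16) = 8 - 18 = -10)
8482*o(11, J) = 8482*(-10) = -84820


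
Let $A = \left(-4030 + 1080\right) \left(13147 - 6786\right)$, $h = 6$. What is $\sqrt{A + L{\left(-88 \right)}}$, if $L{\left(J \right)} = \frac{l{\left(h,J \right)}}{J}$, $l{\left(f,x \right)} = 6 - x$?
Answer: $\frac{i \sqrt{9082236317}}{22} \approx 4331.9 i$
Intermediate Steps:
$L{\left(J \right)} = \frac{6 - J}{J}$
$A = -18764950$ ($A = \left(-2950\right) 6361 = -18764950$)
$\sqrt{A + L{\left(-88 \right)}} = \sqrt{-18764950 + \frac{6 - -88}{-88}} = \sqrt{-18764950 - \frac{6 + 88}{88}} = \sqrt{-18764950 - \frac{47}{44}} = \sqrt{- \frac{825657847}{44}} = \frac{i \sqrt{9082236317}}{22}$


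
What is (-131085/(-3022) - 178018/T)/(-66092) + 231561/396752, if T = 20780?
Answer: 30006285782051191/51458609159279920 ≈ 0.58311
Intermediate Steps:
(-131085/(-3022) - 178018/T)/(-66092) + 231561/396752 = (-131085/(-3022) - 178018/20780)/(-66092) + 231561/396752 = (-131085*(-1/3022) - 178018*1/20780)*(-1/66092) + 231561*(1/396752) = (131085/3022 - 89009/10390)*(-1/66092) + 231561/396752 = (273246988/7849645)*(-1/66092) + 231561/396752 = -68311747/129699684335 + 231561/396752 = 30006285782051191/51458609159279920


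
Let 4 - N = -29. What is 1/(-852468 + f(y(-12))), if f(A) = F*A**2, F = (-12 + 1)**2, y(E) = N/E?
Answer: -16/13624847 ≈ -1.1743e-6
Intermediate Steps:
N = 33 (N = 4 - 1*(-29) = 4 + 29 = 33)
y(E) = 33/E
F = 121 (F = (-11)**2 = 121)
f(A) = 121*A**2
1/(-852468 + f(y(-12))) = 1/(-852468 + 121*(33/(-12))**2) = 1/(-852468 + 121*(33*(-1/12))**2) = 1/(-852468 + 121*(-11/4)**2) = 1/(-852468 + 121*(121/16)) = 1/(-852468 + 14641/16) = 1/(-13624847/16) = -16/13624847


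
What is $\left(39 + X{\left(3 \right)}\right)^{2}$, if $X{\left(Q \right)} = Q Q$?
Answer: $2304$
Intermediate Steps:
$X{\left(Q \right)} = Q^{2}$
$\left(39 + X{\left(3 \right)}\right)^{2} = \left(39 + 3^{2}\right)^{2} = \left(39 + 9\right)^{2} = 48^{2} = 2304$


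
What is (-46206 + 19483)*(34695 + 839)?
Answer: -949575082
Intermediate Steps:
(-46206 + 19483)*(34695 + 839) = -26723*35534 = -949575082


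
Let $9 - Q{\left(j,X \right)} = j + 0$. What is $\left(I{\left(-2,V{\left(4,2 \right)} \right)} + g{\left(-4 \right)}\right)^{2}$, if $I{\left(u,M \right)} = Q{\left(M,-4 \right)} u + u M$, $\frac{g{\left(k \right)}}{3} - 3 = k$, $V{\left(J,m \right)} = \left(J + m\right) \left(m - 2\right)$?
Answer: $441$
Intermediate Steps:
$V{\left(J,m \right)} = \left(-2 + m\right) \left(J + m\right)$ ($V{\left(J,m \right)} = \left(J + m\right) \left(-2 + m\right) = \left(-2 + m\right) \left(J + m\right)$)
$g{\left(k \right)} = 9 + 3 k$
$Q{\left(j,X \right)} = 9 - j$ ($Q{\left(j,X \right)} = 9 - \left(j + 0\right) = 9 - j$)
$I{\left(u,M \right)} = M u + u \left(9 - M\right)$ ($I{\left(u,M \right)} = \left(9 - M\right) u + u M = u \left(9 - M\right) + M u = M u + u \left(9 - M\right)$)
$\left(I{\left(-2,V{\left(4,2 \right)} \right)} + g{\left(-4 \right)}\right)^{2} = \left(9 \left(-2\right) + \left(9 + 3 \left(-4\right)\right)\right)^{2} = \left(-18 + \left(9 - 12\right)\right)^{2} = \left(-18 - 3\right)^{2} = \left(-21\right)^{2} = 441$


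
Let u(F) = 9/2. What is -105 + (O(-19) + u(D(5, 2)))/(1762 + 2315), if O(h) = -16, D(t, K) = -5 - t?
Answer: -856193/8154 ≈ -105.00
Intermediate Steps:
u(F) = 9/2 (u(F) = 9*(½) = 9/2)
-105 + (O(-19) + u(D(5, 2)))/(1762 + 2315) = -105 + (-16 + 9/2)/(1762 + 2315) = -105 - 23/2/4077 = -105 - 23/2*1/4077 = -105 - 23/8154 = -856193/8154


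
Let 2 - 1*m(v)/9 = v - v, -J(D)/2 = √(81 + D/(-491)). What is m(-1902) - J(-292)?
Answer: 18 + 2*√19670933/491 ≈ 36.066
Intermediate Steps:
J(D) = -2*√(81 - D/491) (J(D) = -2*√(81 + D/(-491)) = -2*√(81 + D*(-1/491)) = -2*√(81 - D/491))
m(v) = 18 (m(v) = 18 - 9*(v - v) = 18 - 9*0 = 18 + 0 = 18)
m(-1902) - J(-292) = 18 - (-2)*√(19527561 - 491*(-292))/491 = 18 - (-2)*√(19527561 + 143372)/491 = 18 - (-2)*√19670933/491 = 18 + 2*√19670933/491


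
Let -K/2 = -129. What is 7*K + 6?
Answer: 1812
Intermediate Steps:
K = 258 (K = -2*(-129) = 258)
7*K + 6 = 7*258 + 6 = 1806 + 6 = 1812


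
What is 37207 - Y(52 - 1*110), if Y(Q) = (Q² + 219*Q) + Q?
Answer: 46603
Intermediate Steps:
Y(Q) = Q² + 220*Q
37207 - Y(52 - 1*110) = 37207 - (52 - 1*110)*(220 + (52 - 1*110)) = 37207 - (52 - 110)*(220 + (52 - 110)) = 37207 - (-58)*(220 - 58) = 37207 - (-58)*162 = 37207 - 1*(-9396) = 37207 + 9396 = 46603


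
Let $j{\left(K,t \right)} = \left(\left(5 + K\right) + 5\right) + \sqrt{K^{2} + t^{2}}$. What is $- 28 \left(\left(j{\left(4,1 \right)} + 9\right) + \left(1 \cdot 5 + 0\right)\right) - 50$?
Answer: $-834 - 28 \sqrt{17} \approx -949.45$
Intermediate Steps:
$j{\left(K,t \right)} = 10 + K + \sqrt{K^{2} + t^{2}}$ ($j{\left(K,t \right)} = \left(10 + K\right) + \sqrt{K^{2} + t^{2}} = 10 + K + \sqrt{K^{2} + t^{2}}$)
$- 28 \left(\left(j{\left(4,1 \right)} + 9\right) + \left(1 \cdot 5 + 0\right)\right) - 50 = - 28 \left(\left(\left(10 + 4 + \sqrt{4^{2} + 1^{2}}\right) + 9\right) + \left(1 \cdot 5 + 0\right)\right) - 50 = - 28 \left(\left(\left(10 + 4 + \sqrt{16 + 1}\right) + 9\right) + \left(5 + 0\right)\right) - 50 = - 28 \left(\left(\left(10 + 4 + \sqrt{17}\right) + 9\right) + 5\right) - 50 = - 28 \left(\left(\left(14 + \sqrt{17}\right) + 9\right) + 5\right) - 50 = - 28 \left(\left(23 + \sqrt{17}\right) + 5\right) - 50 = - 28 \left(28 + \sqrt{17}\right) - 50 = \left(-784 - 28 \sqrt{17}\right) - 50 = -834 - 28 \sqrt{17}$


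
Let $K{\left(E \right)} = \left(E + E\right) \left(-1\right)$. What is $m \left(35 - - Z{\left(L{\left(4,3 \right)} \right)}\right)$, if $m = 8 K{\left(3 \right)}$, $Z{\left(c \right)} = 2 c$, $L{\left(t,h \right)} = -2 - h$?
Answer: $-1200$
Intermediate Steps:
$K{\left(E \right)} = - 2 E$ ($K{\left(E \right)} = 2 E \left(-1\right) = - 2 E$)
$m = -48$ ($m = 8 \left(\left(-2\right) 3\right) = 8 \left(-6\right) = -48$)
$m \left(35 - - Z{\left(L{\left(4,3 \right)} \right)}\right) = - 48 \left(35 + \left(\left(2 \left(-2 - 3\right) + 5\right) - 5\right)\right) = - 48 \left(35 + \left(\left(2 \left(-5\right) + 5\right) - 5\right)\right) = - 48 \left(35 + \left(\left(-10 + 5\right) - 5\right)\right) = - 48 \left(35 - 10\right) = \left(-48\right) 25 = -1200$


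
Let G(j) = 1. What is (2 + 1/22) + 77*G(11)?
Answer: 1739/22 ≈ 79.045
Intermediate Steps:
(2 + 1/22) + 77*G(11) = (2 + 1/22) + 77*1 = (2 + 1/22) + 77 = 45/22 + 77 = 1739/22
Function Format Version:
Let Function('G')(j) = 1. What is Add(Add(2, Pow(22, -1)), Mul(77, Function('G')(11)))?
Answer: Rational(1739, 22) ≈ 79.045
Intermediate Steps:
Add(Add(2, Pow(22, -1)), Mul(77, Function('G')(11))) = Add(Add(2, Pow(22, -1)), Mul(77, 1)) = Add(Add(2, Rational(1, 22)), 77) = Add(Rational(45, 22), 77) = Rational(1739, 22)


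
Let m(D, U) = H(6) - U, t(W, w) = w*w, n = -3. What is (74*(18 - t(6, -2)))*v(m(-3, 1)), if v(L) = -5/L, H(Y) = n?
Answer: 1295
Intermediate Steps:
H(Y) = -3
t(W, w) = w²
m(D, U) = -3 - U
(74*(18 - t(6, -2)))*v(m(-3, 1)) = (74*(18 - 1*(-2)²))*(-5/(-3 - 1*1)) = (74*(18 - 1*4))*(-5/(-3 - 1)) = (74*(18 - 4))*(-5/(-4)) = (74*14)*(-5*(-¼)) = 1036*(5/4) = 1295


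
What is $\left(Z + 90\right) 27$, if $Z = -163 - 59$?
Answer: $-3564$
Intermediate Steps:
$Z = -222$
$\left(Z + 90\right) 27 = \left(-222 + 90\right) 27 = \left(-132\right) 27 = -3564$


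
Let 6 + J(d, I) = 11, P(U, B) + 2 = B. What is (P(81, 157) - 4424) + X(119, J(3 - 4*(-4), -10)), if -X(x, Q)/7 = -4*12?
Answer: -3933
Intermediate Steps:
P(U, B) = -2 + B
J(d, I) = 5 (J(d, I) = -6 + 11 = 5)
X(x, Q) = 336 (X(x, Q) = -(-28)*12 = -7*(-48) = 336)
(P(81, 157) - 4424) + X(119, J(3 - 4*(-4), -10)) = ((-2 + 157) - 4424) + 336 = (155 - 4424) + 336 = -4269 + 336 = -3933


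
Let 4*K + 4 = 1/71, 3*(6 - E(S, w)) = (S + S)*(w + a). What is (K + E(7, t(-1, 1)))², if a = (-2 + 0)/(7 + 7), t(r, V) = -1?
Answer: 77563249/725904 ≈ 106.85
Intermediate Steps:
a = -⅐ (a = -2/14 = -2*1/14 = -⅐ ≈ -0.14286)
E(S, w) = 6 - 2*S*(-⅐ + w)/3 (E(S, w) = 6 - (S + S)*(w - ⅐)/3 = 6 - 2*S*(-⅐ + w)/3)
K = -283/284 (K = -1 + (¼)/71 = -1 + (¼)*(1/71) = -1 + 1/284 = -283/284 ≈ -0.99648)
(K + E(7, t(-1, 1)))² = (-283/284 + (6 + (2/21)*7 - ⅔*7*(-1)))² = (-283/284 + (6 + ⅔ + 14/3))² = (-283/284 + 34/3)² = (8807/852)² = 77563249/725904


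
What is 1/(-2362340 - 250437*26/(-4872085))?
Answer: -4872085/11509514767538 ≈ -4.2331e-7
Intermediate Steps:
1/(-2362340 - 250437*26/(-4872085)) = 1/(-2362340 - 6511362*(-1/4872085)) = 1/(-2362340 + 6511362/4872085) = 1/(-11509514767538/4872085) = -4872085/11509514767538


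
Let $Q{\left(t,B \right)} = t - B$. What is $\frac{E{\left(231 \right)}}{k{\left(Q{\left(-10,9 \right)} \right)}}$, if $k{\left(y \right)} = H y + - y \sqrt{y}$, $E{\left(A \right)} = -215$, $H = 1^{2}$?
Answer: $\frac{43}{76} + \frac{43 i \sqrt{19}}{76} \approx 0.56579 + 2.4662 i$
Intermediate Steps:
$H = 1$
$k{\left(y \right)} = y - y^{\frac{3}{2}}$ ($k{\left(y \right)} = 1 y + - y \sqrt{y} = y - y^{\frac{3}{2}}$)
$\frac{E{\left(231 \right)}}{k{\left(Q{\left(-10,9 \right)} \right)}} = - \frac{215}{\left(-10 - 9\right) - \left(-10 - 9\right)^{\frac{3}{2}}} = - \frac{215}{-19 - \left(-19\right)^{\frac{3}{2}}} = - \frac{215}{-19 - - 19 i \sqrt{19}} = - \frac{215}{-19 + 19 i \sqrt{19}}$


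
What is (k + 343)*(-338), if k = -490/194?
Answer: -11162788/97 ≈ -1.1508e+5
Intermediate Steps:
k = -245/97 (k = -490*1/194 = -245/97 ≈ -2.5258)
(k + 343)*(-338) = (-245/97 + 343)*(-338) = (33026/97)*(-338) = -11162788/97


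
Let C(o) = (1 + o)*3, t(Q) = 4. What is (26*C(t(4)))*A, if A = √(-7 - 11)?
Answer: 1170*I*√2 ≈ 1654.6*I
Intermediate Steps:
C(o) = 3 + 3*o
A = 3*I*√2 (A = √(-18) = 3*I*√2 ≈ 4.2426*I)
(26*C(t(4)))*A = (26*(3 + 3*4))*(3*I*√2) = (26*(3 + 12))*(3*I*√2) = (26*15)*(3*I*√2) = 390*(3*I*√2) = 1170*I*√2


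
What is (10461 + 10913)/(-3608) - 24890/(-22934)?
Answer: -100097049/20686468 ≈ -4.8388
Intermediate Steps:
(10461 + 10913)/(-3608) - 24890/(-22934) = 21374*(-1/3608) - 24890*(-1/22934) = -10687/1804 + 12445/11467 = -100097049/20686468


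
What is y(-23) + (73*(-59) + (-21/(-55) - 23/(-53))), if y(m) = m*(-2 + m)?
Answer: -10876402/2915 ≈ -3731.2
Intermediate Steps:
y(-23) + (73*(-59) + (-21/(-55) - 23/(-53))) = -23*(-2 - 23) + (73*(-59) + (-21/(-55) - 23/(-53))) = -23*(-25) + (-4307 + (-21*(-1/55) - 23*(-1/53))) = 575 + (-4307 + (21/55 + 23/53)) = 575 + (-4307 + 2378/2915) = 575 - 12552527/2915 = -10876402/2915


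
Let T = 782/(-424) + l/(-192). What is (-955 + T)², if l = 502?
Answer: 23831258502529/25887744 ≈ 9.2056e+5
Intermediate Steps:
T = -22687/5088 (T = 782/(-424) + 502/(-192) = 782*(-1/424) + 502*(-1/192) = -391/212 - 251/96 = -22687/5088 ≈ -4.4589)
(-955 + T)² = (-955 - 22687/5088)² = (-4881727/5088)² = 23831258502529/25887744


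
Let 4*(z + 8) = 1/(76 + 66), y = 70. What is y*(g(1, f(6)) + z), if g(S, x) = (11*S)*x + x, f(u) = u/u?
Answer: 79555/284 ≈ 280.12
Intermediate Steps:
f(u) = 1
g(S, x) = x + 11*S*x (g(S, x) = 11*S*x + x = x + 11*S*x)
z = -4543/568 (z = -8 + 1/(4*(76 + 66)) = -8 + (1/4)/142 = -8 + (1/4)*(1/142) = -8 + 1/568 = -4543/568 ≈ -7.9982)
y*(g(1, f(6)) + z) = 70*(1*(1 + 11*1) - 4543/568) = 70*(1*(1 + 11) - 4543/568) = 70*(1*12 - 4543/568) = 70*(12 - 4543/568) = 70*(2273/568) = 79555/284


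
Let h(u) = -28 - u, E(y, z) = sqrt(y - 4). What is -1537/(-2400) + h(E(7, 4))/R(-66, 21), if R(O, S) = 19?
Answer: -37997/45600 - sqrt(3)/19 ≈ -0.92443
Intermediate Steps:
E(y, z) = sqrt(-4 + y)
-1537/(-2400) + h(E(7, 4))/R(-66, 21) = -1537/(-2400) + (-28 - sqrt(-4 + 7))/19 = -1537*(-1/2400) + (-28 - sqrt(3))*(1/19) = 1537/2400 + (-28/19 - sqrt(3)/19) = -37997/45600 - sqrt(3)/19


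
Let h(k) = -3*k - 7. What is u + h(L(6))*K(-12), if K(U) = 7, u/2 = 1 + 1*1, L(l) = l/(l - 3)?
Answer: -87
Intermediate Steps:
L(l) = l/(-3 + l)
h(k) = -7 - 3*k
u = 4 (u = 2*(1 + 1*1) = 2*(1 + 1) = 2*2 = 4)
u + h(L(6))*K(-12) = 4 + (-7 - 18/(-3 + 6))*7 = 4 + (-7 - 18/3)*7 = 4 + (-7 - 3*2)*7 = 4 + (-7 - 6)*7 = 4 - 13*7 = 4 - 91 = -87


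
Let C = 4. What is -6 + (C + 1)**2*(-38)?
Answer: -956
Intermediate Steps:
-6 + (C + 1)**2*(-38) = -6 + (4 + 1)**2*(-38) = -6 + 5**2*(-38) = -6 + 25*(-38) = -6 - 950 = -956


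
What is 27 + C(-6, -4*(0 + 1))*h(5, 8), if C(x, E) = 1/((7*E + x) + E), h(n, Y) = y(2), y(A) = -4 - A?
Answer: 516/19 ≈ 27.158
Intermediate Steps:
h(n, Y) = -6 (h(n, Y) = -4 - 1*2 = -4 - 2 = -6)
C(x, E) = 1/(x + 8*E) (C(x, E) = 1/((x + 7*E) + E) = 1/(x + 8*E))
27 + C(-6, -4*(0 + 1))*h(5, 8) = 27 - 6/(-6 + 8*(-4*(0 + 1))) = 27 - 6/(-6 + 8*(-4*1)) = 27 - 6/(-6 + 8*(-4)) = 27 - 6/(-6 - 32) = 27 - 6/(-38) = 27 - 1/38*(-6) = 27 + 3/19 = 516/19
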